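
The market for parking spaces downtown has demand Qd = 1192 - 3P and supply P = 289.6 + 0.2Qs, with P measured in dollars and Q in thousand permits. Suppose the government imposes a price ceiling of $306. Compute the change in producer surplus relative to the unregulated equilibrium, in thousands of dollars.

-3408

Rearranging supply gives Qs = 5P - 1448. Equilibrium: 1192 - 3P = 5P - 1448, so 2640 = 8P and P* = 330, Q* = 202.
Since 306 < 330, the ceiling is binding.
At P = 306: Qd = 1192 - 3·306 = 274 and Qs = 5·306 - 1448 = 82.
Producer surplus without the control is ½ · (330 - 289.6) · 202 = 4080.4.
With the ceiling, producers sell 82 units at 306, so PS = ½ · (306 - 289.6) · 82 = 672.4.
Change in producer surplus = 672.4 - 4080.4 = -3408.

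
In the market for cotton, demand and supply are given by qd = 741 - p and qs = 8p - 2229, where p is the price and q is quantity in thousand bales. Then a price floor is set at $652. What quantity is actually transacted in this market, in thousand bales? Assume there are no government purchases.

89

Without the control the market clears where 741 - p = 8p - 2229, i.e. p* = 330 and q* = 411.
The floor of 652 is above the equilibrium price 330, so it binds.
At p = 652: qd = 741 - 652 = 89 and qs = 8·652 - 2229 = 2987.
The quantity actually transacted is the short side, demand: 89.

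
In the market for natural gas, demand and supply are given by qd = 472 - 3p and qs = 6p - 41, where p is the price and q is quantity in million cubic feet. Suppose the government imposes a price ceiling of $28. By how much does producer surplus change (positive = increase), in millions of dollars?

Equilibrium: 472 - 3p = 6p - 41, so 513 = 9p and p* = 57, q* = 301.
The ceiling of 28 is below the equilibrium price 57, so it binds.
At p = 28: qd = 472 - 3·28 = 388 and qs = 6·28 - 41 = 127.
Producer surplus without the control is ½ · (57 - 41/6) · 301 = 90601/12.
With the ceiling, producers sell 127 units at 28, so PS = ½ · (28 - 41/6) · 127 = 16129/12.
Change in producer surplus = 16129/12 - 90601/12 = -6206.

-6206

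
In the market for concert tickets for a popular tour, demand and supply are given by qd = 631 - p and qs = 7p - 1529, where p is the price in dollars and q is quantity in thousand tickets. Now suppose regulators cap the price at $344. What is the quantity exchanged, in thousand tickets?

361

In a free market, 631 - p = 7p - 1529 gives the equilibrium p* = 270, q* = 361.
Since 344 is above p* = 270, the ceiling does not bind and the free-market outcome prevails.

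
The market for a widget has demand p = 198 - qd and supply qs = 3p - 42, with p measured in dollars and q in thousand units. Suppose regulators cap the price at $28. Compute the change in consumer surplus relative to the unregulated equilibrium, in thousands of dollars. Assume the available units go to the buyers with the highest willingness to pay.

-3264

Rearranging demand gives qd = 198 - p. In a free market, 198 - p = 3p - 42 gives the equilibrium p* = 60, q* = 138.
The ceiling of 28 is below the equilibrium price 60, so it binds.
At p = 28: qd = 198 - 28 = 170 and qs = 3·28 - 42 = 42.
Consumer surplus without the control is ½ · (198 - 60) · 138 = 9522.
With the ceiling, 42 units are sold at 28 (assume they go to the highest-value buyers). The demand price at q = 42 is 156, so CS = ½ · [(198 - 28) + (156 - 28)] · 42 = 6258.
Change in consumer surplus = 6258 - 9522 = -3264.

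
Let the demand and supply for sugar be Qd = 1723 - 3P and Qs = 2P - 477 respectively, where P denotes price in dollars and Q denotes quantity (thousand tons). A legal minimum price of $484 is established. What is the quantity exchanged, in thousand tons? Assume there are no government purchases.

271

Without the control the market clears where 1723 - 3P = 2P - 477, i.e. P* = 440 and Q* = 403.
Because the floor (484) lies above the market-clearing price, it is binding.
At P = 484: Qd = 1723 - 3·484 = 271 and Qs = 2·484 - 477 = 491.
The quantity actually transacted is the short side, demand: 271.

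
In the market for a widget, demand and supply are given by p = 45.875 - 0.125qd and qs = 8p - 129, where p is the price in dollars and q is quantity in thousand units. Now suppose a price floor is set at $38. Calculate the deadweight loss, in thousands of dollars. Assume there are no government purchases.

Rearranging demand gives qd = 367 - 8p. Without the control the market clears where 367 - 8p = 8p - 129, i.e. p* = 31 and q* = 119.
The floor of 38 is above the equilibrium price 31, so it binds.
At p = 38: qd = 367 - 8·38 = 63 and qs = 8·38 - 129 = 175.
Quantity traded falls to 63. At q = 63 the demand price is (367 - 63)/8 = 38 and the supply price is (129 + 63)/8 = 24.
Deadweight loss = ½ · (38 - 24) · (119 - 63) = ½ · 14 · 56 = 392.

392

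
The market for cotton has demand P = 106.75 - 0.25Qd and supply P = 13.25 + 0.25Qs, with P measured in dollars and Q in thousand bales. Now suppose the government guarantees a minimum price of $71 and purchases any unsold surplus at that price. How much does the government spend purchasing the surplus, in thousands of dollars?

Rearranging demand gives Qd = 427 - 4P; rearranging supply gives Qs = 4P - 53. Setting quantity demanded equal to quantity supplied, 427 - 4P = 4P - 53, gives P* = 60 and Q* = 187.
Because the floor (71) lies above the market-clearing price, it is binding.
At P = 71: Qd = 427 - 4·71 = 143 and Qs = 4·71 - 53 = 231.
Surplus = Qs - Qd = 88.
Government expenditure = surplus × support price = 88 × 71 = 6248.

6248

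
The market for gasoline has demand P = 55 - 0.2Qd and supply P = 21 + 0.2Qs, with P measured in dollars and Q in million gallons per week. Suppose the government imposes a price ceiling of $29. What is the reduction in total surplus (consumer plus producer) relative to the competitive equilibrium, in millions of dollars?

Rearranging demand gives Qd = 275 - 5P; rearranging supply gives Qs = 5P - 105. In a free market, 275 - 5P = 5P - 105 gives the equilibrium P* = 38, Q* = 85.
The ceiling of 29 is below the equilibrium price 38, so it binds.
At P = 29: Qd = 275 - 5·29 = 130 and Qs = 5·29 - 105 = 40.
Quantity traded falls to 40. At Q = 40 the demand price is (275 - 40)/5 = 47 and the supply price is (105 + 40)/5 = 29.
Deadweight loss = ½ · (47 - 29) · (85 - 40) = ½ · 18 · 45 = 405.

405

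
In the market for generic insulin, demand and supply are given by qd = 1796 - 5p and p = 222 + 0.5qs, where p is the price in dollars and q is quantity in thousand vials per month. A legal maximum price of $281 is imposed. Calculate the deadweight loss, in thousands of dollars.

Rearranging supply gives qs = 2p - 444. In a free market, 1796 - 5p = 2p - 444 gives the equilibrium p* = 320, q* = 196.
Since 281 < 320, the ceiling is binding.
At p = 281: qd = 1796 - 5·281 = 391 and qs = 2·281 - 444 = 118.
Quantity traded falls to 118. At q = 118 the demand price is (1796 - 118)/5 = 335.6 and the supply price is (444 + 118)/2 = 281.
Deadweight loss = ½ · (335.6 - 281) · (196 - 118) = ½ · 54.6 · 78 = 2129.4.

2129.4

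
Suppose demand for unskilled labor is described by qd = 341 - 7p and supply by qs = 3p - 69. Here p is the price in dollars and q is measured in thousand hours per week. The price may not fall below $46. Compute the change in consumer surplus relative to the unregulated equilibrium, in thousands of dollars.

-182.5

Without the control the market clears where 341 - 7p = 3p - 69, i.e. p* = 41 and q* = 54.
Because the floor (46) lies above the market-clearing price, it is binding.
At p = 46: qd = 341 - 7·46 = 19 and qs = 3·46 - 69 = 69.
Consumer surplus without the control is ½ · (341/7 - 41) · 54 = 1458/7.
With the floor, consumers buy 19 units at 46, so CS = ½ · (341/7 - 46) · 19 = 361/14.
Change in consumer surplus = 361/14 - 1458/7 = -182.5.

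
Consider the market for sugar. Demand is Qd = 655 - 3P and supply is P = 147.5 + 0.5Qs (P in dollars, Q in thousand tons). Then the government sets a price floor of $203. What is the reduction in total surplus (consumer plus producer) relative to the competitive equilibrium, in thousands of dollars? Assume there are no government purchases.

633.75

Rearranging supply gives Qs = 2P - 295. Setting quantity demanded equal to quantity supplied, 655 - 3P = 2P - 295, gives P* = 190 and Q* = 85.
The floor of 203 is above the equilibrium price 190, so it binds.
At P = 203: Qd = 655 - 3·203 = 46 and Qs = 2·203 - 295 = 111.
Quantity traded falls to 46. At Q = 46 the demand price is (655 - 46)/3 = 203 and the supply price is (295 + 46)/2 = 170.5.
Deadweight loss = ½ · (203 - 170.5) · (85 - 46) = ½ · 32.5 · 39 = 633.75.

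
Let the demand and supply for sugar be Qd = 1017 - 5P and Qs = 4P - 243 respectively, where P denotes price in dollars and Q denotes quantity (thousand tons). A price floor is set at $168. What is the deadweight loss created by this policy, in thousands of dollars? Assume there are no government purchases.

Setting quantity demanded equal to quantity supplied, 1017 - 5P = 4P - 243, gives P* = 140 and Q* = 317.
The floor of 168 is above the equilibrium price 140, so it binds.
At P = 168: Qd = 1017 - 5·168 = 177 and Qs = 4·168 - 243 = 429.
Quantity traded falls to 177. At Q = 177 the demand price is (1017 - 177)/5 = 168 and the supply price is (243 + 177)/4 = 105.
Deadweight loss = ½ · (168 - 105) · (317 - 177) = ½ · 63 · 140 = 4410.

4410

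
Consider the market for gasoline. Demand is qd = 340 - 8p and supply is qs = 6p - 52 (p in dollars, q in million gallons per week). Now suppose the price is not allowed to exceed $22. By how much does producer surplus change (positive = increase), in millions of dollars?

Equilibrium: 340 - 8p = 6p - 52, so 392 = 14p and p* = 28, q* = 116.
The ceiling of 22 is below the equilibrium price 28, so it binds.
At p = 22: qd = 340 - 8·22 = 164 and qs = 6·22 - 52 = 80.
Producer surplus without the control is ½ · (28 - 26/3) · 116 = 3364/3.
With the ceiling, producers sell 80 units at 22, so PS = ½ · (22 - 26/3) · 80 = 1600/3.
Change in producer surplus = 1600/3 - 3364/3 = -588.

-588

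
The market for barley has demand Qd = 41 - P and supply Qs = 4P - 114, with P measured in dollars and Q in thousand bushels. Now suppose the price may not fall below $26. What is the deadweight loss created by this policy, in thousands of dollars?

Without the control the market clears where 41 - P = 4P - 114, i.e. P* = 31 and Q* = 10.
The floor of 26 is below the equilibrium price 31, so it is not binding; the market clears at P* = 31, Q* = 10.
Since the control does not bind, no trades are prevented and deadweight loss is zero.

0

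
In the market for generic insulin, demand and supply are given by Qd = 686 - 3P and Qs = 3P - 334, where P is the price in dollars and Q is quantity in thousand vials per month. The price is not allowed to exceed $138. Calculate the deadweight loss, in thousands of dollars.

Without the control the market clears where 686 - 3P = 3P - 334, i.e. P* = 170 and Q* = 176.
Since 138 < 170, the ceiling is binding.
At P = 138: Qd = 686 - 3·138 = 272 and Qs = 3·138 - 334 = 80.
Quantity traded falls to 80. At Q = 80 the demand price is (686 - 80)/3 = 202 and the supply price is (334 + 80)/3 = 138.
Deadweight loss = ½ · (202 - 138) · (176 - 80) = ½ · 64 · 96 = 3072.

3072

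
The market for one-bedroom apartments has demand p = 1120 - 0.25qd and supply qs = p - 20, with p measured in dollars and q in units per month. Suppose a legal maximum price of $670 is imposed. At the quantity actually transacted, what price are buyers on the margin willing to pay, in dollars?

957.5

Rearranging demand gives qd = 4480 - 4p. Setting quantity demanded equal to quantity supplied, 4480 - 4p = p - 20, gives p* = 900 and q* = 880.
The ceiling of 670 is below the equilibrium price 900, so it binds.
At p = 670: qd = 4480 - 4·670 = 1800 and qs = 670 - 20 = 650.
Only 650 units reach the market. On the demand curve, the marginal buyer's willingness to pay at q = 650 is (4480 - 650)/4 = 957.5.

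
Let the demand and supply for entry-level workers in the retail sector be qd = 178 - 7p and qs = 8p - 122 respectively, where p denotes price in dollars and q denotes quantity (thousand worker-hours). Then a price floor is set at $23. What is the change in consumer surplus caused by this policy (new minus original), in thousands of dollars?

-82.5

Setting quantity demanded equal to quantity supplied, 178 - 7p = 8p - 122, gives p* = 20 and q* = 38.
Because the floor (23) lies above the market-clearing price, it is binding.
At p = 23: qd = 178 - 7·23 = 17 and qs = 8·23 - 122 = 62.
Consumer surplus without the control is ½ · (178/7 - 20) · 38 = 722/7.
With the floor, consumers buy 17 units at 23, so CS = ½ · (178/7 - 23) · 17 = 289/14.
Change in consumer surplus = 289/14 - 722/7 = -82.5.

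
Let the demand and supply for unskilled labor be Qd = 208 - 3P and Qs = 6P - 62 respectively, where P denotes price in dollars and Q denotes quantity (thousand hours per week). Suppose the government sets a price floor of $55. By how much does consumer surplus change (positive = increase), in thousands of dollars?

Without the control the market clears where 208 - 3P = 6P - 62, i.e. P* = 30 and Q* = 118.
Since 55 > 30, the floor is binding.
At P = 55: Qd = 208 - 3·55 = 43 and Qs = 6·55 - 62 = 268.
Consumer surplus without the control is ½ · (208/3 - 30) · 118 = 6962/3.
With the floor, consumers buy 43 units at 55, so CS = ½ · (208/3 - 55) · 43 = 1849/6.
Change in consumer surplus = 1849/6 - 6962/3 = -2012.5.

-2012.5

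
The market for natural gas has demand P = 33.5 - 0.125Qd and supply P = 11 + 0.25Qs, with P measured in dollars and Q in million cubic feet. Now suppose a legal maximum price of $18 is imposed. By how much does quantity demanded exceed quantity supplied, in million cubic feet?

96

Rearranging demand gives Qd = 268 - 8P; rearranging supply gives Qs = 4P - 44. Without the control the market clears where 268 - 8P = 4P - 44, i.e. P* = 26 and Q* = 60.
The ceiling of 18 is below the equilibrium price 26, so it binds.
At P = 18: Qd = 268 - 8·18 = 124 and Qs = 4·18 - 44 = 28.
Shortage = Qd - Qs = 124 - 28 = 96.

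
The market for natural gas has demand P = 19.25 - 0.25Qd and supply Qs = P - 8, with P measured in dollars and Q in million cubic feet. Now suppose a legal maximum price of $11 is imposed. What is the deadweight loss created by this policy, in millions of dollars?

Rearranging demand gives Qd = 77 - 4P. Without the control the market clears where 77 - 4P = P - 8, i.e. P* = 17 and Q* = 9.
The ceiling of 11 is below the equilibrium price 17, so it binds.
At P = 11: Qd = 77 - 4·11 = 33 and Qs = 11 - 8 = 3.
Quantity traded falls to 3. At Q = 3 the demand price is (77 - 3)/4 = 18.5 and the supply price is 8 + 3 = 11.
Deadweight loss = ½ · (18.5 - 11) · (9 - 3) = ½ · 7.5 · 6 = 22.5.

22.5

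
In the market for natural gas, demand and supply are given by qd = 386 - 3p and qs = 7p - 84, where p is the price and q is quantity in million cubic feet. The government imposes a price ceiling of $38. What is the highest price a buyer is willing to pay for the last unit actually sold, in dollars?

In a free market, 386 - 3p = 7p - 84 gives the equilibrium p* = 47, q* = 245.
The ceiling of 38 is below the equilibrium price 47, so it binds.
At p = 38: qd = 386 - 3·38 = 272 and qs = 7·38 - 84 = 182.
Only 182 units reach the market. On the demand curve, the marginal buyer's willingness to pay at q = 182 is (386 - 182)/3 = 68.

68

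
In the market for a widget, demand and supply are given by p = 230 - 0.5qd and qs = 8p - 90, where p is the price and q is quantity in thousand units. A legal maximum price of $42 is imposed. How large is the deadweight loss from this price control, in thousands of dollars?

Rearranging demand gives qd = 460 - 2p. Setting quantity demanded equal to quantity supplied, 460 - 2p = 8p - 90, gives p* = 55 and q* = 350.
The ceiling of 42 is below the equilibrium price 55, so it binds.
At p = 42: qd = 460 - 2·42 = 376 and qs = 8·42 - 90 = 246.
Quantity traded falls to 246. At q = 246 the demand price is (460 - 246)/2 = 107 and the supply price is (90 + 246)/8 = 42.
Deadweight loss = ½ · (107 - 42) · (350 - 246) = ½ · 65 · 104 = 3380.

3380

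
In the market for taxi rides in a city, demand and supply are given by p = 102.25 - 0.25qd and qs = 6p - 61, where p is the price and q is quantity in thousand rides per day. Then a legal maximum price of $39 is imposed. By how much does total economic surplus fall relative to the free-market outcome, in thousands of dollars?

Rearranging demand gives qd = 409 - 4p. Equilibrium: 409 - 4p = 6p - 61, so 470 = 10p and p* = 47, q* = 221.
Because the ceiling (39) lies below the market-clearing price, it is binding.
At p = 39: qd = 409 - 4·39 = 253 and qs = 6·39 - 61 = 173.
Quantity traded falls to 173. At q = 173 the demand price is (409 - 173)/4 = 59 and the supply price is (61 + 173)/6 = 39.
Deadweight loss = ½ · (59 - 39) · (221 - 173) = ½ · 20 · 48 = 480.

480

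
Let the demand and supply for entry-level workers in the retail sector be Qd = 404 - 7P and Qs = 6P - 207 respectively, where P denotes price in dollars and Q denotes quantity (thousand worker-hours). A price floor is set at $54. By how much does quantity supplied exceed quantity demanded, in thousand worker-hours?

Equilibrium: 404 - 7P = 6P - 207, so 611 = 13P and P* = 47, Q* = 75.
Since 54 > 47, the floor is binding.
At P = 54: Qd = 404 - 7·54 = 26 and Qs = 6·54 - 207 = 117.
Surplus = Qs - Qd = 117 - 26 = 91.

91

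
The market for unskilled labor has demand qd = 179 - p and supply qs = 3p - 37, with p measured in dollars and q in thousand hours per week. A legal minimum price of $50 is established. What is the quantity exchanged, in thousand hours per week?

Equilibrium: 179 - p = 3p - 37, so 216 = 4p and p* = 54, q* = 125.
The floor of 50 is below the equilibrium price 54, so it is not binding; the market clears at p* = 54, q* = 125.

125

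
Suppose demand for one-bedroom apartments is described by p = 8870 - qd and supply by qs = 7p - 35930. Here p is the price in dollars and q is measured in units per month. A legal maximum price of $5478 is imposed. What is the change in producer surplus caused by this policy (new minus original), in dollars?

Rearranging demand gives qd = 8870 - p. In a free market, 8870 - p = 7p - 35930 gives the equilibrium p* = 5600, q* = 3270.
Because the ceiling (5478) lies below the market-clearing price, it is binding.
At p = 5478: qd = 8870 - 5478 = 3392 and qs = 7·5478 - 35930 = 2416.
Producer surplus without the control is ½ · (5600 - 35930/7) · 3270 = 5346450/7.
With the ceiling, producers sell 2416 units at 5478, so PS = ½ · (5478 - 35930/7) · 2416 = 2918528/7.
Change in producer surplus = 2918528/7 - 5346450/7 = -346846.

-346846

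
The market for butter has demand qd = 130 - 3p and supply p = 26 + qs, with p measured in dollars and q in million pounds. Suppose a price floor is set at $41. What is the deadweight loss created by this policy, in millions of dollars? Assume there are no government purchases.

Rearranging supply gives qs = p - 26. In a free market, 130 - 3p = p - 26 gives the equilibrium p* = 39, q* = 13.
Because the floor (41) lies above the market-clearing price, it is binding.
At p = 41: qd = 130 - 3·41 = 7 and qs = 41 - 26 = 15.
Quantity traded falls to 7. At q = 7 the demand price is (130 - 7)/3 = 41 and the supply price is 26 + 7 = 33.
Deadweight loss = ½ · (41 - 33) · (13 - 7) = ½ · 8 · 6 = 24.

24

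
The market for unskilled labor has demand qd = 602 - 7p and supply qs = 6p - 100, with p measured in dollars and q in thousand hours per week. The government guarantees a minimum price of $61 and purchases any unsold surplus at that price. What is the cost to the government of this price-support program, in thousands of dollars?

In a free market, 602 - 7p = 6p - 100 gives the equilibrium p* = 54, q* = 224.
Since 61 > 54, the floor is binding.
At p = 61: qd = 602 - 7·61 = 175 and qs = 6·61 - 100 = 266.
Surplus = qs - qd = 91.
Government expenditure = surplus × support price = 91 × 61 = 5551.

5551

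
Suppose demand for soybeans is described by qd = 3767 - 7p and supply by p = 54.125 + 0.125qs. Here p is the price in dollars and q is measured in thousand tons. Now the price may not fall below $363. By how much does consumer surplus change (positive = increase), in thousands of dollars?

Rearranging supply gives qs = 8p - 433. Setting quantity demanded equal to quantity supplied, 3767 - 7p = 8p - 433, gives p* = 280 and q* = 1807.
Because the floor (363) lies above the market-clearing price, it is binding.
At p = 363: qd = 3767 - 7·363 = 1226 and qs = 8·363 - 433 = 2471.
Consumer surplus without the control is ½ · (3767/7 - 280) · 1807 = 3265249/14.
With the floor, consumers buy 1226 units at 363, so CS = ½ · (3767/7 - 363) · 1226 = 751538/7.
Change in consumer surplus = 751538/7 - 3265249/14 = -125869.5.

-125869.5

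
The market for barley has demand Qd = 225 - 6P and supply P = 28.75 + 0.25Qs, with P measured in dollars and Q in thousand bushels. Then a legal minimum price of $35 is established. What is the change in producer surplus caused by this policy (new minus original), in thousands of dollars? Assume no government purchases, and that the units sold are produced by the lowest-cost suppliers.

Rearranging supply gives Qs = 4P - 115. Setting quantity demanded equal to quantity supplied, 225 - 6P = 4P - 115, gives P* = 34 and Q* = 21.
Because the floor (35) lies above the market-clearing price, it is binding.
At P = 35: Qd = 225 - 6·35 = 15 and Qs = 4·35 - 115 = 25.
Producer surplus without the control is ½ · (34 - 28.75) · 21 = 55.125.
With the floor, 15 units are sold at 35. The supply price at Q = 15 is 32.5, so PS = ½ · [(35 - 28.75) + (35 - 32.5)] · 15 = 65.625.
Change in producer surplus = 65.625 - 55.125 = 10.5.

10.5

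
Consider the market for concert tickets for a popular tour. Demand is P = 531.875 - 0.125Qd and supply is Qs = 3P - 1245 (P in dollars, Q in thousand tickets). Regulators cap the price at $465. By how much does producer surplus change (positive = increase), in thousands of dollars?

Rearranging demand gives Qd = 4255 - 8P. Setting quantity demanded equal to quantity supplied, 4255 - 8P = 3P - 1245, gives P* = 500 and Q* = 255.
Since 465 < 500, the ceiling is binding.
At P = 465: Qd = 4255 - 8·465 = 535 and Qs = 3·465 - 1245 = 150.
Producer surplus without the control is ½ · (500 - 415) · 255 = 10837.5.
With the ceiling, producers sell 150 units at 465, so PS = ½ · (465 - 415) · 150 = 3750.
Change in producer surplus = 3750 - 10837.5 = -7087.5.

-7087.5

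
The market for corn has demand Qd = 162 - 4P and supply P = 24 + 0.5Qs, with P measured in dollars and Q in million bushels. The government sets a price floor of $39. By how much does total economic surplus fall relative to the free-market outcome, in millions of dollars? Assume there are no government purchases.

Rearranging supply gives Qs = 2P - 48. Setting quantity demanded equal to quantity supplied, 162 - 4P = 2P - 48, gives P* = 35 and Q* = 22.
The floor of 39 is above the equilibrium price 35, so it binds.
At P = 39: Qd = 162 - 4·39 = 6 and Qs = 2·39 - 48 = 30.
Quantity traded falls to 6. At Q = 6 the demand price is (162 - 6)/4 = 39 and the supply price is (48 + 6)/2 = 27.
Deadweight loss = ½ · (39 - 27) · (22 - 6) = ½ · 12 · 16 = 96.

96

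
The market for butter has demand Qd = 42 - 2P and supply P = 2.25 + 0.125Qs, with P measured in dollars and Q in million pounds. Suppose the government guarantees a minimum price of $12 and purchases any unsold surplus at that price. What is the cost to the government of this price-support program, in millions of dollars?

720

Rearranging supply gives Qs = 8P - 18. Without the control the market clears where 42 - 2P = 8P - 18, i.e. P* = 6 and Q* = 30.
The floor of 12 is above the equilibrium price 6, so it binds.
At P = 12: Qd = 42 - 2·12 = 18 and Qs = 8·12 - 18 = 78.
Surplus = Qs - Qd = 60.
Government expenditure = surplus × support price = 60 × 12 = 720.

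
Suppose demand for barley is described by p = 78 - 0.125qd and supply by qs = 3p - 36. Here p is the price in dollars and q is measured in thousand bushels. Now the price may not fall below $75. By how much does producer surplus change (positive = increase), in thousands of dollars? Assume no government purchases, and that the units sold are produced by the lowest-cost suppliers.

Rearranging demand gives qd = 624 - 8p. Equilibrium: 624 - 8p = 3p - 36, so 660 = 11p and p* = 60, q* = 144.
Since 75 > 60, the floor is binding.
At p = 75: qd = 624 - 8·75 = 24 and qs = 3·75 - 36 = 189.
Producer surplus without the control is ½ · (60 - 12) · 144 = 3456.
With the floor, 24 units are sold at 75. The supply price at q = 24 is 20, so PS = ½ · [(75 - 12) + (75 - 20)] · 24 = 1416.
Change in producer surplus = 1416 - 3456 = -2040.

-2040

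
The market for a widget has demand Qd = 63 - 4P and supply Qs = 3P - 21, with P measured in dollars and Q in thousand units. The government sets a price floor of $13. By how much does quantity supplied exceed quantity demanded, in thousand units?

Without the control the market clears where 63 - 4P = 3P - 21, i.e. P* = 12 and Q* = 15.
The floor of 13 is above the equilibrium price 12, so it binds.
At P = 13: Qd = 63 - 4·13 = 11 and Qs = 3·13 - 21 = 18.
Surplus = Qs - Qd = 18 - 11 = 7.

7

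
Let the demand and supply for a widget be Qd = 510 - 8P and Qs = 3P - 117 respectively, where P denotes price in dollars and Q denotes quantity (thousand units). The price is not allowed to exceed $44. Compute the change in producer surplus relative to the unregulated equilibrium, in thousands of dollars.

Without the control the market clears where 510 - 8P = 3P - 117, i.e. P* = 57 and Q* = 54.
Because the ceiling (44) lies below the market-clearing price, it is binding.
At P = 44: Qd = 510 - 8·44 = 158 and Qs = 3·44 - 117 = 15.
Producer surplus without the control is ½ · (57 - 39) · 54 = 486.
With the ceiling, producers sell 15 units at 44, so PS = ½ · (44 - 39) · 15 = 37.5.
Change in producer surplus = 37.5 - 486 = -448.5.

-448.5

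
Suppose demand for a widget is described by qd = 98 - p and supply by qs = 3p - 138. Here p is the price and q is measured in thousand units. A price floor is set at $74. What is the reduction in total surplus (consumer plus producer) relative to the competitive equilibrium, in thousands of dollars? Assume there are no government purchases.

150

Setting quantity demanded equal to quantity supplied, 98 - p = 3p - 138, gives p* = 59 and q* = 39.
Since 74 > 59, the floor is binding.
At p = 74: qd = 98 - 74 = 24 and qs = 3·74 - 138 = 84.
Quantity traded falls to 24. At q = 24 the demand price is 98 - 24 = 74 and the supply price is (138 + 24)/3 = 54.
Deadweight loss = ½ · (74 - 54) · (39 - 24) = ½ · 20 · 15 = 150.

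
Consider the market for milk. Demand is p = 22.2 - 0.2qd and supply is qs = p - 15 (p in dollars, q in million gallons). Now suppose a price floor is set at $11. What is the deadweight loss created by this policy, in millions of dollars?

Rearranging demand gives qd = 111 - 5p. Equilibrium: 111 - 5p = p - 15, so 126 = 6p and p* = 21, q* = 6.
The floor of 11 is below the equilibrium price 21, so it is not binding; the market clears at p* = 21, q* = 6.
Since the control does not bind, no trades are prevented and deadweight loss is zero.

0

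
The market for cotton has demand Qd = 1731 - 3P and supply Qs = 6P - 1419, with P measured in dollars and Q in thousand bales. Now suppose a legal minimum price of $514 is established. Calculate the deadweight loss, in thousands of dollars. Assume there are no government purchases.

Setting quantity demanded equal to quantity supplied, 1731 - 3P = 6P - 1419, gives P* = 350 and Q* = 681.
The floor of 514 is above the equilibrium price 350, so it binds.
At P = 514: Qd = 1731 - 3·514 = 189 and Qs = 6·514 - 1419 = 1665.
Quantity traded falls to 189. At Q = 189 the demand price is (1731 - 189)/3 = 514 and the supply price is (1419 + 189)/6 = 268.
Deadweight loss = ½ · (514 - 268) · (681 - 189) = ½ · 246 · 492 = 60516.

60516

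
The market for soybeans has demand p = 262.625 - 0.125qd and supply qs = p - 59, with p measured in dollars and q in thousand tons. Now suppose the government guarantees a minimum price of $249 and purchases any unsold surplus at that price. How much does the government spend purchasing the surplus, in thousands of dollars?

Rearranging demand gives qd = 2101 - 8p. Setting quantity demanded equal to quantity supplied, 2101 - 8p = p - 59, gives p* = 240 and q* = 181.
Since 249 > 240, the floor is binding.
At p = 249: qd = 2101 - 8·249 = 109 and qs = 249 - 59 = 190.
Surplus = qs - qd = 81.
Government expenditure = surplus × support price = 81 × 249 = 20169.

20169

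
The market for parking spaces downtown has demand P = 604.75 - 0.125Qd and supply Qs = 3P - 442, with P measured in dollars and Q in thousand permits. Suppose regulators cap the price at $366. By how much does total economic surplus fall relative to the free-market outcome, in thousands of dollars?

Rearranging demand gives Qd = 4838 - 8P. Setting quantity demanded equal to quantity supplied, 4838 - 8P = 3P - 442, gives P* = 480 and Q* = 998.
Because the ceiling (366) lies below the market-clearing price, it is binding.
At P = 366: Qd = 4838 - 8·366 = 1910 and Qs = 3·366 - 442 = 656.
Quantity traded falls to 656. At Q = 656 the demand price is (4838 - 656)/8 = 522.75 and the supply price is (442 + 656)/3 = 366.
Deadweight loss = ½ · (522.75 - 366) · (998 - 656) = ½ · 156.75 · 342 = 26804.25.

26804.25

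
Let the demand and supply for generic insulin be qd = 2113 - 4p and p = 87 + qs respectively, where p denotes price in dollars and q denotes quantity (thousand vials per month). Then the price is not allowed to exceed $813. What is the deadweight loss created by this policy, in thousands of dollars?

Rearranging supply gives qs = p - 87. Equilibrium: 2113 - 4p = p - 87, so 2200 = 5p and p* = 440, q* = 353.
Since 813 is above p* = 440, the ceiling does not bind and the free-market outcome prevails.
Since the control does not bind, no trades are prevented and deadweight loss is zero.

0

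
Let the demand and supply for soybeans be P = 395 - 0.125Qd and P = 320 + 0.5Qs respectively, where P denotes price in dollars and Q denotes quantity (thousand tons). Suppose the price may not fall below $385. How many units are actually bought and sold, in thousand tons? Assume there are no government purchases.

Rearranging demand gives Qd = 3160 - 8P; rearranging supply gives Qs = 2P - 640. Equilibrium: 3160 - 8P = 2P - 640, so 3800 = 10P and P* = 380, Q* = 120.
The floor of 385 is above the equilibrium price 380, so it binds.
At P = 385: Qd = 3160 - 8·385 = 80 and Qs = 2·385 - 640 = 130.
The quantity actually transacted is the short side, demand: 80.

80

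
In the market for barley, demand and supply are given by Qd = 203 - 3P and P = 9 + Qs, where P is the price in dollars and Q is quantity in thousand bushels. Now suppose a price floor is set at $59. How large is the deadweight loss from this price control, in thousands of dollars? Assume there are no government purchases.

216

Rearranging supply gives Qs = P - 9. Setting quantity demanded equal to quantity supplied, 203 - 3P = P - 9, gives P* = 53 and Q* = 44.
Because the floor (59) lies above the market-clearing price, it is binding.
At P = 59: Qd = 203 - 3·59 = 26 and Qs = 59 - 9 = 50.
Quantity traded falls to 26. At Q = 26 the demand price is (203 - 26)/3 = 59 and the supply price is 9 + 26 = 35.
Deadweight loss = ½ · (59 - 35) · (44 - 26) = ½ · 24 · 18 = 216.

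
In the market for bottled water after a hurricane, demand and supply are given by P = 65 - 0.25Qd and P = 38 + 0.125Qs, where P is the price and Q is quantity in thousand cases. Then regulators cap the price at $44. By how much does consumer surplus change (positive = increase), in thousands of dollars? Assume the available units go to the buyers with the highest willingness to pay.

72

Rearranging demand gives Qd = 260 - 4P; rearranging supply gives Qs = 8P - 304. Without the control the market clears where 260 - 4P = 8P - 304, i.e. P* = 47 and Q* = 72.
Since 44 < 47, the ceiling is binding.
At P = 44: Qd = 260 - 4·44 = 84 and Qs = 8·44 - 304 = 48.
Consumer surplus without the control is ½ · (65 - 47) · 72 = 648.
With the ceiling, 48 units are sold at 44 (assume they go to the highest-value buyers). The demand price at Q = 48 is 53, so CS = ½ · [(65 - 44) + (53 - 44)] · 48 = 720.
Change in consumer surplus = 720 - 648 = 72.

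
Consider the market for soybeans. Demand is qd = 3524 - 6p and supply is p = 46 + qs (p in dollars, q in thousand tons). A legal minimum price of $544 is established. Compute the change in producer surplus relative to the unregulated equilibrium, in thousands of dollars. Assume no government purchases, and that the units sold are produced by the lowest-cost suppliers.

Rearranging supply gives qs = p - 46. Equilibrium: 3524 - 6p = p - 46, so 3570 = 7p and p* = 510, q* = 464.
The floor of 544 is above the equilibrium price 510, so it binds.
At p = 544: qd = 3524 - 6·544 = 260 and qs = 544 - 46 = 498.
Producer surplus without the control is ½ · (510 - 46) · 464 = 107648.
With the floor, 260 units are sold at 544. The supply price at q = 260 is 306, so PS = ½ · [(544 - 46) + (544 - 306)] · 260 = 95680.
Change in producer surplus = 95680 - 107648 = -11968.

-11968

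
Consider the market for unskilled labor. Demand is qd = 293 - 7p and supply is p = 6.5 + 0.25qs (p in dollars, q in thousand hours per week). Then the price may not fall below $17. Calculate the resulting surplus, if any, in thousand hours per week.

Rearranging supply gives qs = 4p - 26. In a free market, 293 - 7p = 4p - 26 gives the equilibrium p* = 29, q* = 90.
The floor of 17 is below the equilibrium price 29, so it is not binding; the market clears at p* = 29, q* = 90.
Since the control does not bind, there is no surplus.

0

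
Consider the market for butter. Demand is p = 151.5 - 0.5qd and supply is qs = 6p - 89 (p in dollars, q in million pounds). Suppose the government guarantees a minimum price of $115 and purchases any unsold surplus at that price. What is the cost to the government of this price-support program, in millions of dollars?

60720

Rearranging demand gives qd = 303 - 2p. Without the control the market clears where 303 - 2p = 6p - 89, i.e. p* = 49 and q* = 205.
The floor of 115 is above the equilibrium price 49, so it binds.
At p = 115: qd = 303 - 2·115 = 73 and qs = 6·115 - 89 = 601.
Surplus = qs - qd = 528.
Government expenditure = surplus × support price = 528 × 115 = 60720.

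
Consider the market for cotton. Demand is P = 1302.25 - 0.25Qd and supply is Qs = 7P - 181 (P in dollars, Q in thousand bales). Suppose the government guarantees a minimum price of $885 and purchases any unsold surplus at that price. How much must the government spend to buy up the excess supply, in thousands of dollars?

Rearranging demand gives Qd = 5209 - 4P. Equilibrium: 5209 - 4P = 7P - 181, so 5390 = 11P and P* = 490, Q* = 3249.
Because the floor (885) lies above the market-clearing price, it is binding.
At P = 885: Qd = 5209 - 4·885 = 1669 and Qs = 7·885 - 181 = 6014.
Surplus = Qs - Qd = 4345.
Government expenditure = surplus × support price = 4345 × 885 = 3845325.

3845325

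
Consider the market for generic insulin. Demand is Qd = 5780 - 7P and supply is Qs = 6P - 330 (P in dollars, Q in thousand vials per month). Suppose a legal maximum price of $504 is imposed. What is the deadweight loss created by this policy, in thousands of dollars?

In a free market, 5780 - 7P = 6P - 330 gives the equilibrium P* = 470, Q* = 2490.
Since 504 is above P* = 470, the ceiling does not bind and the free-market outcome prevails.
Since the control does not bind, no trades are prevented and deadweight loss is zero.

0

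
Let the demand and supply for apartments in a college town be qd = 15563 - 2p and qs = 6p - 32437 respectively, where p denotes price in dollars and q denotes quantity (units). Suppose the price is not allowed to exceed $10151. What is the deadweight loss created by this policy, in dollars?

0

Setting quantity demanded equal to quantity supplied, 15563 - 2p = 6p - 32437, gives p* = 6000 and q* = 3563.
Since 10151 is above p* = 6000, the ceiling does not bind and the free-market outcome prevails.
Since the control does not bind, no trades are prevented and deadweight loss is zero.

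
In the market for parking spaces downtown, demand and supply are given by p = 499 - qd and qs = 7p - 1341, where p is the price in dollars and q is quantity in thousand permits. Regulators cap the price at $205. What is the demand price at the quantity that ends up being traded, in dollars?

405

Rearranging demand gives qd = 499 - p. In a free market, 499 - p = 7p - 1341 gives the equilibrium p* = 230, q* = 269.
Since 205 < 230, the ceiling is binding.
At p = 205: qd = 499 - 205 = 294 and qs = 7·205 - 1341 = 94.
Only 94 units reach the market. On the demand curve, the marginal buyer's willingness to pay at q = 94 is (499 - 94) = 405.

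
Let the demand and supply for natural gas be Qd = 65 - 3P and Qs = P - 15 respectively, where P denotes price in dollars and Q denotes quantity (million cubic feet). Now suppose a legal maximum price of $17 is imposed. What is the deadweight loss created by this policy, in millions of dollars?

Without the control the market clears where 65 - 3P = P - 15, i.e. P* = 20 and Q* = 5.
Because the ceiling (17) lies below the market-clearing price, it is binding.
At P = 17: Qd = 65 - 3·17 = 14 and Qs = 17 - 15 = 2.
Quantity traded falls to 2. At Q = 2 the demand price is (65 - 2)/3 = 21 and the supply price is 15 + 2 = 17.
Deadweight loss = ½ · (21 - 17) · (5 - 2) = ½ · 4 · 3 = 6.

6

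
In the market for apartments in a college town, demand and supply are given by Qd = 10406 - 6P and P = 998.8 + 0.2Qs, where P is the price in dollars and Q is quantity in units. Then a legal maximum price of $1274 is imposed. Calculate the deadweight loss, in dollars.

Rearranging supply gives Qs = 5P - 4994. Setting quantity demanded equal to quantity supplied, 10406 - 6P = 5P - 4994, gives P* = 1400 and Q* = 2006.
The ceiling of 1274 is below the equilibrium price 1400, so it binds.
At P = 1274: Qd = 10406 - 6·1274 = 2762 and Qs = 5·1274 - 4994 = 1376.
Quantity traded falls to 1376. At Q = 1376 the demand price is (10406 - 1376)/6 = 1505 and the supply price is (4994 + 1376)/5 = 1274.
Deadweight loss = ½ · (1505 - 1274) · (2006 - 1376) = ½ · 231 · 630 = 72765.

72765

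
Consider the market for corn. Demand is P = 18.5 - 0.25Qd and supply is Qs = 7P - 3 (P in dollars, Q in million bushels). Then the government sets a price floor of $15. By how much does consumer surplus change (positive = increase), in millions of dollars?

Rearranging demand gives Qd = 74 - 4P. In a free market, 74 - 4P = 7P - 3 gives the equilibrium P* = 7, Q* = 46.
Because the floor (15) lies above the market-clearing price, it is binding.
At P = 15: Qd = 74 - 4·15 = 14 and Qs = 7·15 - 3 = 102.
Consumer surplus without the control is ½ · (18.5 - 7) · 46 = 264.5.
With the floor, consumers buy 14 units at 15, so CS = ½ · (18.5 - 15) · 14 = 24.5.
Change in consumer surplus = 24.5 - 264.5 = -240.

-240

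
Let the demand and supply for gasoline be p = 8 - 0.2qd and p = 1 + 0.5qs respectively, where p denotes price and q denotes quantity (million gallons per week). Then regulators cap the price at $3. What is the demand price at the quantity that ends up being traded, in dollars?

7.2

Rearranging demand gives qd = 40 - 5p; rearranging supply gives qs = 2p - 2. Equilibrium: 40 - 5p = 2p - 2, so 42 = 7p and p* = 6, q* = 10.
Since 3 < 6, the ceiling is binding.
At p = 3: qd = 40 - 5·3 = 25 and qs = 2·3 - 2 = 4.
Only 4 units reach the market. On the demand curve, the marginal buyer's willingness to pay at q = 4 is (40 - 4)/5 = 7.2.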